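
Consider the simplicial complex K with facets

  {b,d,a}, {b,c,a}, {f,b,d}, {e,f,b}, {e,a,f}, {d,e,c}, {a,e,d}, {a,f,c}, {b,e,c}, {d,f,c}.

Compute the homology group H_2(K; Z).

Fix the vertex order a < b < c < d < e < f and write every simplex with vertices in increasing order. Then dim K = 2 and the simplices of K are:

  0-simplices (6): a, b, c, d, e, f
  1-simplices (15): ab, ac, ad, ae, af, bc, bd, be, bf, cd, ce, cf, de, df, ef
  2-simplices (10): abc, abd, acf, ade, aef, bce, bdf, bef, cde, cdf

so the chain groups are C_0 ≅ Z^6, C_1 ≅ Z^15, C_2 ≅ Z^10.

Boundary ∂_1: C_1 → C_0 is given by ∂[p,q] = [q] − [p].
As a 6×15 matrix over Z this has rank 5, with invariant factors (1,1,1,1,1).

The boundary map ∂_2: C_2 → C_1 acts by ∂[p,q,r] = [q,r] − [p,r] + [p,q]. For instance
  ∂bef = ef − bf + be,
  ∂cdf = df − cf + cd.
This gives a 15×10 integer matrix of rank 10; reducing to Smith normal form yields diagonal entries (1,1,1,1,1,1,1,1,1,2).

Computing H_k = (kernel of ∂_k) / (image of ∂_{k+1}):

  H_2: rank ker ∂_2 − rank ∂_3 = (10 − 10) − 0 = 0, and there is no ∂_3, so H_2 = 0.

(K is a triangulation of the real projective plane RP^2.)

H_2 = 0.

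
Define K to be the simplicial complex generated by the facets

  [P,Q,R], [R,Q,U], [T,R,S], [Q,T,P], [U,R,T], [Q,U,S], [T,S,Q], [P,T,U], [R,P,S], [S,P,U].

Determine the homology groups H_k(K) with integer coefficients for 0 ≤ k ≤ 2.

H_0 = Z,  H_1 = Z/2,  H_2 = 0.

K has 6 vertices, 15 edges, 10 triangles.
rank ∂_0 = 0, rank ∂_1 = 5 ⇒ b_0 = 6 − 0 − 5 = 1; all invariant factors of ∂_1 are 1 so no torsion. So H_0 = Z.
rank ∂_1 = 5, rank ∂_2 = 10 ⇒ b_1 = 15 − 5 − 10 = 0; ∂_2 has invariant factor(s) [2] giving torsion. So H_1 = Z/2.
rank ∂_2 = 10, rank ∂_3 = 0 ⇒ b_2 = 10 − 10 − 0 = 0. So H_2 = 0.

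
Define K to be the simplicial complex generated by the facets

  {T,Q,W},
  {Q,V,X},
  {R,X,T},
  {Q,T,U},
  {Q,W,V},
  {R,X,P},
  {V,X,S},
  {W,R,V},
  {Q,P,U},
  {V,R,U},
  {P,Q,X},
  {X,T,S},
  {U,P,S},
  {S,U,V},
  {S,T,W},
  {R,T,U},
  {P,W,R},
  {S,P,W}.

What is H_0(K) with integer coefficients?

H_0 ≅ Z.

We work with the vertex ordering P < Q < R < S < T < U < V < W < X. The simplices of K, each written with vertices in increasing order, are:

  0-simplices (9): P, Q, R, S, T, U, V, W, X
  1-simplices (27): PQ, PR, PS, PU, PW, PX, QT, QU, QV, QW, QX, RT, RU, RV, RW, RX, ST, SU, SV, SW, SX, TU, TW, TX, UV, VW, VX
  2-simplices (18): PQU, PQX, PRW, PRX, PSU, PSW, QTU, QTW, QVW, QVX, RTU, RTX, RUV, RVW, STW, STX, SUV, SVX

so the chain groups are C_0 ≅ Z^9, C_1 ≅ Z^27, C_2 ≅ Z^18.

Boundary ∂_1: C_1 → C_0 sends each edge [p,q] (with p < q) to q − p. For instance
  ∂PQ = Q − P.
This gives a 9×27 integer matrix of rank 8; reducing to Smith normal form yields diagonal entries (1,1,1,1,1,1,1,1).

The boundary map ∂_2: C_2 → C_1 sends each 2-simplex [p,q,r] to [q,r] − [p,r] + [p,q]. For instance
  ∂RTX = TX − RX + RT,
  ∂PRX = RX − PX + PR.
The 27×18 boundary matrix has rank 17 and Smith normal form diag(1,1,1,1,1,1,1,1,1,1,1,1,1,1,1,1,1).

Reading off H_k = ker ∂_k / im ∂_{k+1}:

  H_0: rank C_0 − rank ∂_1 = 9 − 8 = 1, and the invariant factors of ∂_1 are all 1, so H_0 = Z.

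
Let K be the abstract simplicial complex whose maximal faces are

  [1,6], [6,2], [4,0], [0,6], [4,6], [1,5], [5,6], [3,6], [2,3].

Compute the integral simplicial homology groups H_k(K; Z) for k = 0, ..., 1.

H_0 = Z,  H_1 = Z^3.

We work with the vertex ordering 0 < 1 < 2 < 3 < 4 < 5 < 6. The simplices of K, each written with vertices in increasing order, are:

  0-simplices (7): [0], [1], [2], [3], [4], [5], [6]
  1-simplices (9): [0,4], [0,6], [1,5], [1,6], [2,3], [2,6], [3,6], [4,6], [5,6]

Hence C_0 ≅ Z^7, C_1 ≅ Z^9.

The boundary map ∂_1: C_1 → C_0 sends each edge [p,q] (with p < q) to q − p.
As a 7×9 matrix over Z this has rank 6, with invariant factors (1,1,1,1,1,1).

Computing H_k = (kernel of ∂_k) / (image of ∂_{k+1}):

  H_0: rank C_0 − rank ∂_1 = 7 − 6 = 1, and the invariant factors of ∂_1 are all 1, so H_0 ≅ Z.
  H_1: rank ker ∂_1 − rank ∂_2 = (9 − 6) − 0 = 3, and there is no ∂_2, so H_1 ≅ Z^3.

(K is a triangulation of a wedge of 3 circles.)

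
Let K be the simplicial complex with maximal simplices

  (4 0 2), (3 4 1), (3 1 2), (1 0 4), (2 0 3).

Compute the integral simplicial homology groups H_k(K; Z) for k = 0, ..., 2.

H_0 ≅ Z,  H_1 ≅ Z,  H_2 = 0.

Fix the vertex order 0 < 1 < 2 < 3 < 4 and write every simplex with vertices in increasing order. Then dim K = 2 and the simplices of K are:

  0-simplices (5): [0], [1], [2], [3], [4]
  1-simplices (10): [0,1], [0,2], [0,3], [0,4], [1,2], [1,3], [1,4], [2,3], [2,4], [3,4]
  2-simplices (5): [0,1,4], [0,2,3], [0,2,4], [1,2,3], [1,3,4]

so the chain groups are C_0 ≅ Z^5, C_1 ≅ Z^10, C_2 ≅ Z^5.

∂_1: C_1 → C_0 maps an edge to its endpoints' difference, ∂[p,q] = q − p.
The resulting 5×10 matrix has rank 4, and its Smith normal form has invariant factors (1,1,1,1).

Boundary ∂_2: C_2 → C_1 maps a triangle to the signed sum of its edges. For instance
  ∂[0,1,4] = [1,4] − [0,4] + [0,1],
  ∂[0,2,4] = [2,4] − [0,4] + [0,2].
The 10×5 boundary matrix has rank 5 and Smith normal form diag(1,1,1,1,1).

From H_k ≅ ker(∂_k) / im(∂_{k+1}) we obtain:

  H_0: rank C_0 − rank ∂_1 = 5 − 4 = 1, and the invariant factors of ∂_1 are all 1, so H_0 ≅ Z.
  H_1: rank ker ∂_1 − rank ∂_2 = (10 − 4) − 5 = 1, and the invariant factors of ∂_2 are all 1, so H_1 ≅ Z.
  H_2: rank ker ∂_2 − rank ∂_3 = (5 − 5) − 0 = 0, and there is no ∂_3, so H_2 ≅ 0.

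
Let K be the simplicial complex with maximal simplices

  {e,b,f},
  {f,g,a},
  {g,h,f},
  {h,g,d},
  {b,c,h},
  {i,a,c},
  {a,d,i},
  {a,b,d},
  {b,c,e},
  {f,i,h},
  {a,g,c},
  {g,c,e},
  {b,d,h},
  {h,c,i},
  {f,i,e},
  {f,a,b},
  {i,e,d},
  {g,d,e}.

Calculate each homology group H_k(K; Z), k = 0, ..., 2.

Take the total order a < b < c < d < e < f < g < h < i on the vertex set. Then K (dimension 2) consists of the simplices:

  0-simplices (9): a, b, c, d, e, f, g, h, i
  1-simplices (27): ab, ac, ad, af, ag, ai, bc, bd, be, bf, bh, ce, cg, ch, ci, de, dg, dh, di, ef, eg, ei, fg, fh, fi, gh, hi
  2-simplices (18): abd, abf, acg, aci, adi, afg, bce, bch, bdh, bef, ceg, chi, deg, dei, dgh, efi, fgh, fhi

so the chain groups are C_0 ≅ Z^9, C_1 ≅ Z^27, C_2 ≅ Z^18.

The boundary map ∂_1: C_1 → C_0 is given by ∂[p,q] = [q] − [p]. For instance
  ∂de = e − d.
As a 9×27 matrix over Z this has rank 8, with invariant factors (1,1,1,1,1,1,1,1).

∂_2: C_2 → C_1 acts by ∂[p,q,r] = [q,r] − [p,r] + [p,q]. For instance
  ∂aci = ci − ai + ac,
  ∂adi = di − ai + ad.
This gives a 27×18 integer matrix of rank 17; reducing to Smith normal form yields diagonal entries (1,1,1,1,1,1,1,1,1,1,1,1,1,1,1,1,1).

From H_k ≅ ker(∂_k) / im(∂_{k+1}) we obtain:

  H_0: rank C_0 − rank ∂_1 = 9 − 8 = 1, and the invariant factors of ∂_1 are all 1, so H_0 = Z.
  H_1: rank ker ∂_1 − rank ∂_2 = (27 − 8) − 17 = 2, and the invariant factors of ∂_2 are all 1, so H_1 = Z^2.
  H_2: rank ker ∂_2 − rank ∂_3 = (18 − 17) − 0 = 1, and there is no ∂_3, so H_2 = Z.

As a check, the Euler characteristic is 9 − 27 + 18 = 0, which agrees with 1 − 2 + 1 = 0.
(K is a triangulation of the torus T^2.)

H_0 ≅ Z,  H_1 ≅ Z^2,  H_2 ≅ Z.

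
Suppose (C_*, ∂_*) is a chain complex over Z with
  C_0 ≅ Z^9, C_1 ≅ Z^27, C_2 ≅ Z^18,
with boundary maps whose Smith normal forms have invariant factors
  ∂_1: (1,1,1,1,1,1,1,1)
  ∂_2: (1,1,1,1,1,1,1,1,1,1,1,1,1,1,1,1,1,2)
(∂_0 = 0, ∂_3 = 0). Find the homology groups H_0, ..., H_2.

H_0 = Z,  H_1 = Z ⊕ Z/2,  H_2 = 0.

H_0: b_0 = 9 − 0 − 8 = 1; torsion from ∂_1 factors > 1: none. So H_0 = Z.
H_1: b_1 = 27 − 8 − 18 = 1; torsion from ∂_2 factors > 1: [2]. So H_1 = Z ⊕ Z/2.
H_2: b_2 = 18 − 18 − 0 = 0; torsion from ∂_3 factors > 1: none. So H_2 = 0.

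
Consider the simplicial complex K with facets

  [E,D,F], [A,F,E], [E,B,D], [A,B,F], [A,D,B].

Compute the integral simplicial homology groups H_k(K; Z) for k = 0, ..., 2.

Order the vertices as A < B < D < E < F. Listing each simplex with vertices in this order, K has dimension 2 with simplices:

  0-simplices (5): A, B, D, E, F
  1-simplices (10): AB, AD, AE, AF, BD, BE, BF, DE, DF, EF
  2-simplices (5): ABD, ABF, AEF, BDE, DEF

so the chain groups are C_0 ≅ Z^5, C_1 ≅ Z^10, C_2 ≅ Z^5.

∂_1: C_1 → C_0 maps an edge to its endpoints' difference, ∂[p,q] = q − p.
The resulting 5×10 matrix has rank 4, and its Smith normal form has invariant factors (1,1,1,1).

∂_2: C_2 → C_1 sends each 2-simplex [p,q,r] to [q,r] − [p,r] + [p,q]. For instance
  ∂ABD = BD − AD + AB,
  ∂ABF = BF − AF + AB.
As a 10×5 matrix over Z this has rank 5, with invariant factors (1,1,1,1,1).

Computing H_k = (kernel of ∂_k) / (image of ∂_{k+1}):

  H_0: rank C_0 − rank ∂_1 = 5 − 4 = 1, and the invariant factors of ∂_1 are all 1, so H_0 = Z.
  H_1: rank ker ∂_1 − rank ∂_2 = (10 − 4) − 5 = 1, and the invariant factors of ∂_2 are all 1, so H_1 = Z.
  H_2: rank ker ∂_2 − rank ∂_3 = (5 − 5) − 0 = 0, and there is no ∂_3, so H_2 = 0.

As a check, the Euler characteristic is 5 − 10 + 5 = 0, which agrees with 1 − 1 + 0 = 0.

H_0 ≅ Z,  H_1 ≅ Z,  H_2 = 0.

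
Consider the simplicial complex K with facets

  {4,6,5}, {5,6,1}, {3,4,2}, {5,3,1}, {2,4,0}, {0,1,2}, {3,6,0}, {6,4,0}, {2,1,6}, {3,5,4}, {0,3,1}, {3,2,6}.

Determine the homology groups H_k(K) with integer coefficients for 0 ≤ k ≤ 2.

Order the vertices as 0 < 1 < 2 < 3 < 4 < 5 < 6. Listing each simplex with vertices in this order, K has dimension 2 with simplices:

  0-simplices (7): [0], [1], [2], [3], [4], [5], [6]
  1-simplices (18): [0,1], [0,2], [0,3], [0,4], [0,6], [1,2], [1,3], [1,5], [1,6], [2,3], [2,4], [2,6], [3,4], [3,5], [3,6], [4,5], [4,6], [5,6]
  2-simplices (12): [0,1,2], [0,1,3], [0,2,4], [0,3,6], [0,4,6], [1,2,6], [1,3,5], [1,5,6], [2,3,4], [2,3,6], [3,4,5], [4,5,6]

so the chain groups are C_0 ≅ Z^7, C_1 ≅ Z^18, C_2 ≅ Z^12.

Boundary ∂_1: C_1 → C_0 is given by ∂[p,q] = [q] − [p].
This gives a 7×18 integer matrix of rank 6; reducing to Smith normal form yields diagonal entries (1,1,1,1,1,1).

The boundary map ∂_2: C_2 → C_1 sends each 2-simplex [p,q,r] to [q,r] − [p,r] + [p,q]. For instance
  ∂[4,5,6] = [5,6] − [4,6] + [4,5],
  ∂[0,4,6] = [4,6] − [0,6] + [0,4].
This gives a 18×12 integer matrix of rank 12; reducing to Smith normal form yields diagonal entries (1,1,1,1,1,1,1,1,1,1,1,2).

Reading off H_k = ker ∂_k / im ∂_{k+1}:

  H_0: rank C_0 − rank ∂_1 = 7 − 6 = 1, and the invariant factors of ∂_1 are all 1, so H_0 ≅ Z.
  H_1: rank ker ∂_1 − rank ∂_2 = (18 − 6) − 12 = 0, and ∂_2 has invariant factor 2 > 1, so H_1 ≅ Z/2.
  H_2: rank ker ∂_2 − rank ∂_3 = (12 − 12) − 0 = 0, and there is no ∂_3, so H_2 ≅ 0.

As a check, the Euler characteristic is 7 − 18 + 12 = 1, which agrees with 1 − 0 + 0 = 1.

H_0 = Z,  H_1 = Z/2,  H_2 = 0.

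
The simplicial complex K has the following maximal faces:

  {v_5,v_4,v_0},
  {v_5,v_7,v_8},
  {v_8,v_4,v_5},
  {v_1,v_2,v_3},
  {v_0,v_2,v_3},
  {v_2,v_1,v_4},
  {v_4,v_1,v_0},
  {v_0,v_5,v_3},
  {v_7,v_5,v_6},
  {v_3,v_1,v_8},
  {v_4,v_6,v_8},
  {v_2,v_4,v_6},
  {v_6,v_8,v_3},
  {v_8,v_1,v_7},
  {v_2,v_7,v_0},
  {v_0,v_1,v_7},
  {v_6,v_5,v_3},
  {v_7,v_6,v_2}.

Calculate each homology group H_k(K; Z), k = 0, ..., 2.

Take the total order v_0 < v_1 < v_2 < v_3 < v_4 < v_5 < v_6 < v_7 < v_8 on the vertex set. Then K (dimension 2) consists of the simplices:

  0-simplices (9): [v_0], [v_1], [v_2], [v_3], [v_4], [v_5], [v_6], [v_7], [v_8]
  1-simplices (27): (27 of them)
  2-simplices (18): (18 of them)

giving chain groups C_0 ≅ Z^9, C_1 ≅ Z^27, C_2 ≅ Z^18.

The boundary map ∂_1: C_1 → C_0 maps an edge to its endpoints' difference, ∂[p,q] = q − p. For instance
  ∂[v_2,v_4] = [v_4] − [v_2].
This gives a 9×27 integer matrix of rank 8; reducing to Smith normal form yields diagonal entries (1,1,1,1,1,1,1,1).

Boundary ∂_2: C_2 → C_1 acts by ∂[p,q,r] = [q,r] − [p,r] + [p,q]. For instance
  ∂[v_1,v_2,v_4] = [v_2,v_4] − [v_1,v_4] + [v_1,v_2],
  ∂[v_4,v_5,v_8] = [v_5,v_8] − [v_4,v_8] + [v_4,v_5].
The 27×18 boundary matrix has rank 18 and Smith normal form diag(1,1,1,1,1,1,1,1,1,1,1,1,1,1,1,1,1,2).

Reading off H_k = ker ∂_k / im ∂_{k+1}:

  H_0: rank C_0 − rank ∂_1 = 9 − 8 = 1, and the invariant factors of ∂_1 are all 1, so H_0 ≅ Z.
  H_1: rank ker ∂_1 − rank ∂_2 = (27 − 8) − 18 = 1, and ∂_2 has invariant factor 2 > 1, so H_1 ≅ Z ⊕ Z_2.
  H_2: rank ker ∂_2 − rank ∂_3 = (18 − 18) − 0 = 0, and there is no ∂_3, so H_2 ≅ 0.

As a check, the Euler characteristic is 9 − 27 + 18 = 0, which agrees with 1 − 1 + 0 = 0.
(K is a triangulation of the Klein bottle.)

H_0 ≅ Z,  H_1 ≅ Z ⊕ Z_2,  H_2 = 0.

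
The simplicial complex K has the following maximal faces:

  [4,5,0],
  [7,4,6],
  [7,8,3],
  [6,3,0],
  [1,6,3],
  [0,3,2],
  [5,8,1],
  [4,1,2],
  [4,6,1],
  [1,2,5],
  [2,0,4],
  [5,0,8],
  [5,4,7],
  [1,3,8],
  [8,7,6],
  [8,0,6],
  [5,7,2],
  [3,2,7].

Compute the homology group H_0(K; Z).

H_0 ≅ Z.

Order the vertices as 0 < 1 < 2 < 3 < 4 < 5 < 6 < 7 < 8. Listing each simplex with vertices in this order, K has dimension 2 with simplices:

  0-simplices (9): [0], [1], [2], [3], [4], [5], [6], [7], [8]
  1-simplices (27): (27 of them)
  2-simplices (18): [0,2,3], [0,2,4], [0,3,6], [0,4,5], [0,5,8], [0,6,8], [1,2,4], [1,2,5], [1,3,6], [1,3,8], [1,4,6], [1,5,8], [2,3,7], [2,5,7], [3,7,8], [4,5,7], [4,6,7], [6,7,8]

giving chain groups C_0 ≅ Z^9, C_1 ≅ Z^27, C_2 ≅ Z^18.

The boundary map ∂_1: C_1 → C_0 sends each edge [p,q] (with p < q) to q − p. For instance
  ∂[2,3] = [3] − [2].
This gives a 9×27 integer matrix of rank 8; reducing to Smith normal form yields diagonal entries (1,1,1,1,1,1,1,1).

Boundary ∂_2: C_2 → C_1 maps a triangle to the signed sum of its edges. For instance
  ∂[0,3,6] = [3,6] − [0,6] + [0,3],
  ∂[1,2,5] = [2,5] − [1,5] + [1,2].
The 27×18 boundary matrix has rank 18 and Smith normal form diag(1,1,1,1,1,1,1,1,1,1,1,1,1,1,1,1,1,2).

Now H_k = ker ∂_k / im ∂_{k+1}, so:

  H_0: rank C_0 − rank ∂_1 = 9 − 8 = 1, and the invariant factors of ∂_1 are all 1, so H_0 = Z.

(K is a triangulation of the Klein bottle.)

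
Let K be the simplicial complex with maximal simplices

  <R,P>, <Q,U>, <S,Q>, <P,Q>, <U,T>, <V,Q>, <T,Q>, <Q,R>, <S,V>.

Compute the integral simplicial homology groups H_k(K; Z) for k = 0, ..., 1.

H_0 ≅ Z,  H_1 ≅ Z^3.

Order the vertices as P < Q < R < S < T < U < V. Listing each simplex with vertices in this order, K has dimension 1 with simplices:

  0-simplices (7): P, Q, R, S, T, U, V
  1-simplices (9): PQ, PR, QR, QS, QT, QU, QV, SV, TU

so the chain groups are C_0 ≅ Z^7, C_1 ≅ Z^9.

The boundary map ∂_1: C_1 → C_0 sends each edge [p,q] (with p < q) to q − p. For instance
  ∂QS = S − Q.
As a 7×9 matrix over Z this has rank 6, with invariant factors (1,1,1,1,1,1).

From H_k ≅ ker(∂_k) / im(∂_{k+1}) we obtain:

  H_0: rank C_0 − rank ∂_1 = 7 − 6 = 1, and the invariant factors of ∂_1 are all 1, so H_0 = Z.
  H_1: rank ker ∂_1 − rank ∂_2 = (9 − 6) − 0 = 3, and there is no ∂_2, so H_1 = Z^3.

As a check, the Euler characteristic is 7 − 9 = -2, which agrees with 1 − 3 = -2.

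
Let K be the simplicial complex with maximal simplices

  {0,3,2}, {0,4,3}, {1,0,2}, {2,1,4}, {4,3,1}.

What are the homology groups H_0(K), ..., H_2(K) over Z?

H_0 = Z,  H_1 = Z,  H_2 = 0.

We work with the vertex ordering 0 < 1 < 2 < 3 < 4. The simplices of K, each written with vertices in increasing order, are:

  0-simplices (5): [0], [1], [2], [3], [4]
  1-simplices (10): [0,1], [0,2], [0,3], [0,4], [1,2], [1,3], [1,4], [2,3], [2,4], [3,4]
  2-simplices (5): [0,1,2], [0,2,3], [0,3,4], [1,2,4], [1,3,4]

giving chain groups C_0 ≅ Z^5, C_1 ≅ Z^10, C_2 ≅ Z^5.

The boundary map ∂_1: C_1 → C_0 is given by ∂[p,q] = [q] − [p].
The 5×10 boundary matrix has rank 4 and Smith normal form diag(1,1,1,1).

Boundary ∂_2: C_2 → C_1 maps a triangle to the signed sum of its edges. For instance
  ∂[0,3,4] = [3,4] − [0,4] + [0,3],
  ∂[1,2,4] = [2,4] − [1,4] + [1,2].
This gives a 10×5 integer matrix of rank 5; reducing to Smith normal form yields diagonal entries (1,1,1,1,1).

Reading off H_k = ker ∂_k / im ∂_{k+1}:

  H_0: rank C_0 − rank ∂_1 = 5 − 4 = 1, and the invariant factors of ∂_1 are all 1, so H_0 = Z.
  H_1: rank ker ∂_1 − rank ∂_2 = (10 − 4) − 5 = 1, and the invariant factors of ∂_2 are all 1, so H_1 = Z.
  H_2: rank ker ∂_2 − rank ∂_3 = (5 − 5) − 0 = 0, and there is no ∂_3, so H_2 = 0.

(K is a triangulation of the Möbius band.)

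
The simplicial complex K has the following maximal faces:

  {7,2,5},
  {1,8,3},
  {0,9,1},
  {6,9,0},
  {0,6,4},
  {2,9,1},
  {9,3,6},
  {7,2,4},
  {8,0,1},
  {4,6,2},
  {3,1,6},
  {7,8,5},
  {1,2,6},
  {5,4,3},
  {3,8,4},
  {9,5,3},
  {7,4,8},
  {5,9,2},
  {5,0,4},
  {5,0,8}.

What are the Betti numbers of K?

Order the vertices as 0 < 1 < 2 < 3 < 4 < 5 < 6 < 7 < 8 < 9. Listing each simplex with vertices in this order, K has dimension 2 with simplices:

  0-simplices (10): [0], [1], [2], [3], [4], [5], [6], [7], [8], [9]
  1-simplices (30): (30 of them)
  2-simplices (20): (20 of them)

so the chain groups are C_0 ≅ Z^10, C_1 ≅ Z^30, C_2 ≅ Z^20.

Boundary ∂_1: C_1 → C_0 sends each edge [p,q] (with p < q) to q − p.
The 10×30 boundary matrix has rank 9 and Smith normal form diag(1,1,1,1,1,1,1,1,1).

∂_2: C_2 → C_1 maps a triangle to the signed sum of its edges. For instance
  ∂[2,4,7] = [4,7] − [2,7] + [2,4],
  ∂[0,1,8] = [1,8] − [0,8] + [0,1].
The resulting 30×20 matrix has rank 20, and its Smith normal form has invariant factors (1,1,1,1,1,1,1,1,1,1,1,1,1,1,1,1,1,1,1,2).

Now H_k = ker ∂_k / im ∂_{k+1}, so:

  H_0: rank C_0 − rank ∂_1 = 10 − 9 = 1, and the invariant factors of ∂_1 are all 1, so H_0 = Z.
  H_1: rank ker ∂_1 − rank ∂_2 = (30 − 9) − 20 = 1, and ∂_2 has invariant factor 2 > 1, so H_1 = Z ⊕ Z/2.
  H_2: rank ker ∂_2 − rank ∂_3 = (20 − 20) − 0 = 0, and there is no ∂_3, so H_2 = 0.

(K is a triangulation of the Klein bottle.)

Hence the Betti numbers are b_0 = 1, b_1 = 1, b_2 = 0.

b_0 = 1, b_1 = 1, b_2 = 0.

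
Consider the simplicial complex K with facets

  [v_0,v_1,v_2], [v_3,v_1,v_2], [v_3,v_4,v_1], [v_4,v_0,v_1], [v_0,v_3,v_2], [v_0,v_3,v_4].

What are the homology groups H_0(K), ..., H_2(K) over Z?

H_0 ≅ Z,  H_1 = 0,  H_2 ≅ Z.

We work with the vertex ordering v_0 < v_1 < v_2 < v_3 < v_4. The simplices of K, each written with vertices in increasing order, are:

  0-simplices (5): [v_0], [v_1], [v_2], [v_3], [v_4]
  1-simplices (9): [v_0,v_1], [v_0,v_2], [v_0,v_3], [v_0,v_4], [v_1,v_2], [v_1,v_3], [v_1,v_4], [v_2,v_3], [v_3,v_4]
  2-simplices (6): [v_0,v_1,v_2], [v_0,v_1,v_4], [v_0,v_2,v_3], [v_0,v_3,v_4], [v_1,v_2,v_3], [v_1,v_3,v_4]

giving chain groups C_0 ≅ Z^5, C_1 ≅ Z^9, C_2 ≅ Z^6.

The boundary map ∂_1: C_1 → C_0 is given by ∂[p,q] = [q] − [p].
The resulting 5×9 matrix has rank 4, and its Smith normal form has invariant factors (1,1,1,1).

The boundary map ∂_2: C_2 → C_1 acts by ∂[p,q,r] = [q,r] − [p,r] + [p,q]. For instance
  ∂[v_0,v_1,v_4] = [v_1,v_4] − [v_0,v_4] + [v_0,v_1],
  ∂[v_1,v_3,v_4] = [v_3,v_4] − [v_1,v_4] + [v_1,v_3].
The resulting 9×6 matrix has rank 5, and its Smith normal form has invariant factors (1,1,1,1,1).

Reading off H_k = ker ∂_k / im ∂_{k+1}:

  H_0: rank C_0 − rank ∂_1 = 5 − 4 = 1, and the invariant factors of ∂_1 are all 1, so H_0 = Z.
  H_1: rank ker ∂_1 − rank ∂_2 = (9 − 4) − 5 = 0, and the invariant factors of ∂_2 are all 1, so H_1 = 0.
  H_2: rank ker ∂_2 − rank ∂_3 = (6 − 5) − 0 = 1, and there is no ∂_3, so H_2 = Z.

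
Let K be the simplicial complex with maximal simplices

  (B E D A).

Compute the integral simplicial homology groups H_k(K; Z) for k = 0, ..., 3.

H_0 ≅ Z,  H_1 = 0,  H_2 = 0,  H_3 = 0.

K has 4 vertices, 6 edges, 4 triangles, 1 3-simplex.
rank ∂_0 = 0, rank ∂_1 = 3 ⇒ b_0 = 4 − 0 − 3 = 1; all invariant factors of ∂_1 are 1 so no torsion. So H_0 = Z.
rank ∂_1 = 3, rank ∂_2 = 3 ⇒ b_1 = 6 − 3 − 3 = 0; all invariant factors of ∂_2 are 1 so no torsion. So H_1 = 0.
rank ∂_2 = 3, rank ∂_3 = 1 ⇒ b_2 = 4 − 3 − 1 = 0; all invariant factors of ∂_3 are 1 so no torsion. So H_2 = 0.
rank ∂_3 = 1, rank ∂_4 = 0 ⇒ b_3 = 1 − 1 − 0 = 0. So H_3 = 0.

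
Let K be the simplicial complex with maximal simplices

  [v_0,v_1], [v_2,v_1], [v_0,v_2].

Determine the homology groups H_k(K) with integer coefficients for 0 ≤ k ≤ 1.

Order the vertices as v_0 < v_1 < v_2. Listing each simplex with vertices in this order, K has dimension 1 with simplices:

  0-simplices (3): [v_0], [v_1], [v_2]
  1-simplices (3): [v_0,v_1], [v_0,v_2], [v_1,v_2]

Hence C_0 ≅ Z^3, C_1 ≅ Z^3.

The boundary map ∂_1: C_1 → C_0 maps an edge to its endpoints' difference, ∂[p,q] = q − p.
The resulting 3×3 matrix has rank 2, and its Smith normal form has invariant factors (1,1).

Now H_k = ker ∂_k / im ∂_{k+1}, so:

  H_0: rank C_0 − rank ∂_1 = 3 − 2 = 1, and the invariant factors of ∂_1 are all 1, so H_0 = Z.
  H_1: rank ker ∂_1 − rank ∂_2 = (3 − 2) − 0 = 1, and there is no ∂_2, so H_1 = Z.

As a check, the Euler characteristic is 3 − 3 = 0, which agrees with 1 − 1 = 0.

H_0 ≅ Z,  H_1 ≅ Z.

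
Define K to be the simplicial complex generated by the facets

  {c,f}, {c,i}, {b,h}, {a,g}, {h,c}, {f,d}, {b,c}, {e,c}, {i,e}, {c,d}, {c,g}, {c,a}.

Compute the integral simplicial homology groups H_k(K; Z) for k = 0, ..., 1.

H_0 ≅ Z,  H_1 ≅ Z^4.

K has 9 vertices, 12 edges.
rank ∂_0 = 0, rank ∂_1 = 8 ⇒ b_0 = 9 − 0 − 8 = 1; all invariant factors of ∂_1 are 1 so no torsion. So H_0 ≅ Z.
rank ∂_1 = 8, rank ∂_2 = 0 ⇒ b_1 = 12 − 8 − 0 = 4. So H_1 ≅ Z^4.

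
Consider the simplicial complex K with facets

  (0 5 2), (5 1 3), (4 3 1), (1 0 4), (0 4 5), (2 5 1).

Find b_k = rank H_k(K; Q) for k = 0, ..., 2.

b_0 = 1, b_1 = 1, b_2 = 0.

We work with the vertex ordering 0 < 1 < 2 < 3 < 4 < 5. The simplices of K, each written with vertices in increasing order, are:

  0-simplices (6): [0], [1], [2], [3], [4], [5]
  1-simplices (12): [0,1], [0,2], [0,4], [0,5], [1,2], [1,3], [1,4], [1,5], [2,5], [3,4], [3,5], [4,5]
  2-simplices (6): [0,1,4], [0,2,5], [0,4,5], [1,2,5], [1,3,4], [1,3,5]

giving chain groups C_0 ≅ Z^6, C_1 ≅ Z^12, C_2 ≅ Z^6.

∂_1: C_1 → C_0 sends each edge [p,q] (with p < q) to q − p. For instance
  ∂[1,2] = [2] − [1].
As a 6×12 matrix over Z this has rank 5, with invariant factors (1,1,1,1,1).

Boundary ∂_2: C_2 → C_1 acts by ∂[p,q,r] = [q,r] − [p,r] + [p,q]. For instance
  ∂[1,3,4] = [3,4] − [1,4] + [1,3],
  ∂[1,3,5] = [3,5] − [1,5] + [1,3].
This gives a 12×6 integer matrix of rank 6; reducing to Smith normal form yields diagonal entries (1,1,1,1,1,1).

Reading off H_k = ker ∂_k / im ∂_{k+1}:

  H_0: rank C_0 − rank ∂_1 = 6 − 5 = 1, and the invariant factors of ∂_1 are all 1, so H_0 = Z.
  H_1: rank ker ∂_1 − rank ∂_2 = (12 − 5) − 6 = 1, and the invariant factors of ∂_2 are all 1, so H_1 = Z.
  H_2: rank ker ∂_2 − rank ∂_3 = (6 − 6) − 0 = 0, and there is no ∂_3, so H_2 = 0.

As a check, the Euler characteristic is 6 − 12 + 6 = 0, which agrees with 1 − 1 + 0 = 0.
(K is a triangulation of the cylinder S^1 x I.)

Hence the Betti numbers are b_0 = 1, b_1 = 1, b_2 = 0.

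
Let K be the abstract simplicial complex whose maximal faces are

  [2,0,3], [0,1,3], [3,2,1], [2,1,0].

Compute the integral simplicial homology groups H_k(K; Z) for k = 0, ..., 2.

Fix the vertex order 0 < 1 < 2 < 3 and write every simplex with vertices in increasing order. Then dim K = 2 and the simplices of K are:

  0-simplices (4): [0], [1], [2], [3]
  1-simplices (6): [0,1], [0,2], [0,3], [1,2], [1,3], [2,3]
  2-simplices (4): [0,1,2], [0,1,3], [0,2,3], [1,2,3]

giving chain groups C_0 ≅ Z^4, C_1 ≅ Z^6, C_2 ≅ Z^4.

Boundary ∂_1: C_1 → C_0 maps an edge to its endpoints' difference, ∂[p,q] = q − p. For instance
  ∂[2,3] = [3] − [2].
The resulting 4×6 matrix has rank 3, and its Smith normal form has invariant factors (1,1,1).

∂_2: C_2 → C_1 acts by ∂[p,q,r] = [q,r] − [p,r] + [p,q]. For instance
  ∂[0,2,3] = [2,3] − [0,3] + [0,2],
  ∂[1,2,3] = [2,3] − [1,3] + [1,2].
The 6×4 boundary matrix has rank 3 and Smith normal form diag(1,1,1).

Reading off H_k = ker ∂_k / im ∂_{k+1}:

  H_0: rank C_0 − rank ∂_1 = 4 − 3 = 1, and the invariant factors of ∂_1 are all 1, so H_0 = Z.
  H_1: rank ker ∂_1 − rank ∂_2 = (6 − 3) − 3 = 0, and the invariant factors of ∂_2 are all 1, so H_1 = 0.
  H_2: rank ker ∂_2 − rank ∂_3 = (4 − 3) − 0 = 1, and there is no ∂_3, so H_2 = Z.

As a check, the Euler characteristic is 4 − 6 + 4 = 2, which agrees with 1 − 0 + 1 = 2.

H_0 = Z,  H_1 = 0,  H_2 = Z.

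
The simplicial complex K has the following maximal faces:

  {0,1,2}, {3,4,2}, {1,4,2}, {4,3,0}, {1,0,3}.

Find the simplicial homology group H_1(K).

Take the total order 0 < 1 < 2 < 3 < 4 on the vertex set. Then K (dimension 2) consists of the simplices:

  0-simplices (5): [0], [1], [2], [3], [4]
  1-simplices (10): [0,1], [0,2], [0,3], [0,4], [1,2], [1,3], [1,4], [2,3], [2,4], [3,4]
  2-simplices (5): [0,1,2], [0,1,3], [0,3,4], [1,2,4], [2,3,4]

giving chain groups C_0 ≅ Z^5, C_1 ≅ Z^10, C_2 ≅ Z^5.

The boundary map ∂_1: C_1 → C_0 is given by ∂[p,q] = [q] − [p]. For instance
  ∂[0,3] = [3] − [0].
As a 5×10 matrix over Z this has rank 4, with invariant factors (1,1,1,1).

∂_2: C_2 → C_1 maps a triangle to the signed sum of its edges. For instance
  ∂[0,1,2] = [1,2] − [0,2] + [0,1],
  ∂[2,3,4] = [3,4] − [2,4] + [2,3].
The 10×5 boundary matrix has rank 5 and Smith normal form diag(1,1,1,1,1).

Computing H_k = (kernel of ∂_k) / (image of ∂_{k+1}):

  H_1: rank ker ∂_1 − rank ∂_2 = (10 − 4) − 5 = 1, and the invariant factors of ∂_2 are all 1, so H_1 ≅ Z.

H_1 ≅ Z.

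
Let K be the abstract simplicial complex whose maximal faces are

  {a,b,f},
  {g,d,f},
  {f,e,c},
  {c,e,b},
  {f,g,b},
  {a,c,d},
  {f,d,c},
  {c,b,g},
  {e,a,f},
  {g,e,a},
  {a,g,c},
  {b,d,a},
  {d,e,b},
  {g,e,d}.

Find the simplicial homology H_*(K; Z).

Order the vertices as a < b < c < d < e < f < g. Listing each simplex with vertices in this order, K has dimension 2 with simplices:

  0-simplices (7): a, b, c, d, e, f, g
  1-simplices (21): ab, ac, ad, ae, af, ag, bc, bd, be, bf, bg, cd, ce, cf, cg, de, df, dg, ef, eg, fg
  2-simplices (14): abd, abf, acd, acg, aef, aeg, bce, bcg, bde, bfg, cdf, cef, deg, dfg

giving chain groups C_0 ≅ Z^7, C_1 ≅ Z^21, C_2 ≅ Z^14.

The boundary map ∂_1: C_1 → C_0 maps an edge to its endpoints' difference, ∂[p,q] = q − p.
The 7×21 boundary matrix has rank 6 and Smith normal form diag(1,1,1,1,1,1).

The boundary map ∂_2: C_2 → C_1 sends each 2-simplex [p,q,r] to [q,r] − [p,r] + [p,q]. For instance
  ∂bcg = cg − bg + bc,
  ∂deg = eg − dg + de.
This gives a 21×14 integer matrix of rank 13; reducing to Smith normal form yields diagonal entries (1,1,1,1,1,1,1,1,1,1,1,1,1).

From H_k ≅ ker(∂_k) / im(∂_{k+1}) we obtain:

  H_0: rank C_0 − rank ∂_1 = 7 − 6 = 1, and the invariant factors of ∂_1 are all 1, so H_0 ≅ Z.
  H_1: rank ker ∂_1 − rank ∂_2 = (21 − 6) − 13 = 2, and the invariant factors of ∂_2 are all 1, so H_1 ≅ Z^2.
  H_2: rank ker ∂_2 − rank ∂_3 = (14 − 13) − 0 = 1, and there is no ∂_3, so H_2 ≅ Z.

As a check, the Euler characteristic is 7 − 21 + 14 = 0, which agrees with 1 − 2 + 1 = 0.

H_0 = Z,  H_1 = Z^2,  H_2 = Z.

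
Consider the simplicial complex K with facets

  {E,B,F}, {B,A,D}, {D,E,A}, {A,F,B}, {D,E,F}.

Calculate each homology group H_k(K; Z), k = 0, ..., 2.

H_0 = Z,  H_1 = Z,  H_2 = 0.

Take the total order A < B < D < E < F on the vertex set. Then K (dimension 2) consists of the simplices:

  0-simplices (5): A, B, D, E, F
  1-simplices (10): AB, AD, AE, AF, BD, BE, BF, DE, DF, EF
  2-simplices (5): ABD, ABF, ADE, BEF, DEF

Hence C_0 ≅ Z^5, C_1 ≅ Z^10, C_2 ≅ Z^5.

The boundary map ∂_1: C_1 → C_0 is given by ∂[p,q] = [q] − [p].
This gives a 5×10 integer matrix of rank 4; reducing to Smith normal form yields diagonal entries (1,1,1,1).

The boundary map ∂_2: C_2 → C_1 maps a triangle to the signed sum of its edges. For instance
  ∂BEF = EF − BF + BE,
  ∂ADE = DE − AE + AD.
This gives a 10×5 integer matrix of rank 5; reducing to Smith normal form yields diagonal entries (1,1,1,1,1).

From H_k ≅ ker(∂_k) / im(∂_{k+1}) we obtain:

  H_0: rank C_0 − rank ∂_1 = 5 − 4 = 1, and the invariant factors of ∂_1 are all 1, so H_0 ≅ Z.
  H_1: rank ker ∂_1 − rank ∂_2 = (10 − 4) − 5 = 1, and the invariant factors of ∂_2 are all 1, so H_1 ≅ Z.
  H_2: rank ker ∂_2 − rank ∂_3 = (5 − 5) − 0 = 0, and there is no ∂_3, so H_2 ≅ 0.

As a check, the Euler characteristic is 5 − 10 + 5 = 0, which agrees with 1 − 1 + 0 = 0.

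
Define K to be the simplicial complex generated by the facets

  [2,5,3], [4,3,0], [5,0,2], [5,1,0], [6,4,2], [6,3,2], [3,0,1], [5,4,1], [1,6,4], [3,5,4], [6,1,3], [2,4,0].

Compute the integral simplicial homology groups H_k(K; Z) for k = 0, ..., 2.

K has 7 vertices, 18 edges, 12 triangles.
rank ∂_0 = 0, rank ∂_1 = 6 ⇒ b_0 = 7 − 0 − 6 = 1; all invariant factors of ∂_1 are 1 so no torsion. So H_0 = Z.
rank ∂_1 = 6, rank ∂_2 = 12 ⇒ b_1 = 18 − 6 − 12 = 0; ∂_2 has invariant factor(s) [2] giving torsion. So H_1 = Z/2.
rank ∂_2 = 12, rank ∂_3 = 0 ⇒ b_2 = 12 − 12 − 0 = 0. So H_2 = 0.

H_0 = Z,  H_1 = Z/2,  H_2 = 0.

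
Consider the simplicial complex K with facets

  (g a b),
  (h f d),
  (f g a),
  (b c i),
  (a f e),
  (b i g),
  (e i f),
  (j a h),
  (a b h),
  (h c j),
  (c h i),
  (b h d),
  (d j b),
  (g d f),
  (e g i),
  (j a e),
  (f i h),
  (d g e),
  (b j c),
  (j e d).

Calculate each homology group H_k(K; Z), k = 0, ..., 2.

H_0 ≅ Z,  H_1 ≅ Z × Z/2,  H_2 = 0.

Order the vertices as a < b < c < d < e < f < g < h < i < j. Listing each simplex with vertices in this order, K has dimension 2 with simplices:

  0-simplices (10): a, b, c, d, e, f, g, h, i, j
  1-simplices (30): ab, ae, af, ag, ah, aj, bc, bd, bg, bh, bi, bj, ch, ci, cj, de, df, dg, dh, dj, ef, eg, ei, ej, fg, fh, fi, gi, hi, hj
  2-simplices (20): abg, abh, aef, aej, afg, ahj, bci, bcj, bdh, bdj, bgi, chi, chj, deg, dej, dfg, dfh, efi, egi, fhi

Hence C_0 ≅ Z^10, C_1 ≅ Z^30, C_2 ≅ Z^20.

∂_1: C_1 → C_0 maps an edge to its endpoints' difference, ∂[p,q] = q − p. For instance
  ∂af = f − a.
This gives a 10×30 integer matrix of rank 9; reducing to Smith normal form yields diagonal entries (1,1,1,1,1,1,1,1,1).

Boundary ∂_2: C_2 → C_1 sends each 2-simplex [p,q,r] to [q,r] − [p,r] + [p,q]. For instance
  ∂bci = ci − bi + bc,
  ∂dfh = fh − dh + df.
The 30×20 boundary matrix has rank 20 and Smith normal form diag(1,1,1,1,1,1,1,1,1,1,1,1,1,1,1,1,1,1,1,2).

From H_k ≅ ker(∂_k) / im(∂_{k+1}) we obtain:

  H_0: rank C_0 − rank ∂_1 = 10 − 9 = 1, and the invariant factors of ∂_1 are all 1, so H_0 ≅ Z.
  H_1: rank ker ∂_1 − rank ∂_2 = (30 − 9) − 20 = 1, and ∂_2 has invariant factor 2 > 1, so H_1 ≅ Z × Z/2.
  H_2: rank ker ∂_2 − rank ∂_3 = (20 − 20) − 0 = 0, and there is no ∂_3, so H_2 ≅ 0.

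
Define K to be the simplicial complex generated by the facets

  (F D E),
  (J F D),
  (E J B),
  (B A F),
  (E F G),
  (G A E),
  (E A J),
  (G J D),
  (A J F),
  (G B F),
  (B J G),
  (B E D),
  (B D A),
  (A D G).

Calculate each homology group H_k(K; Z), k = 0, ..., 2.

Take the total order A < B < D < E < F < G < J on the vertex set. Then K (dimension 2) consists of the simplices:

  0-simplices (7): A, B, D, E, F, G, J
  1-simplices (21): AB, AD, AE, AF, AG, AJ, BD, BE, BF, BG, BJ, DE, DF, DG, DJ, EF, EG, EJ, FG, FJ, GJ
  2-simplices (14): ABD, ABF, ADG, AEG, AEJ, AFJ, BDE, BEJ, BFG, BGJ, DEF, DFJ, DGJ, EFG

so the chain groups are C_0 ≅ Z^7, C_1 ≅ Z^21, C_2 ≅ Z^14.

The boundary map ∂_1: C_1 → C_0 sends each edge [p,q] (with p < q) to q − p. For instance
  ∂AJ = J − A.
The 7×21 boundary matrix has rank 6 and Smith normal form diag(1,1,1,1,1,1).

∂_2: C_2 → C_1 sends each 2-simplex [p,q,r] to [q,r] − [p,r] + [p,q]. For instance
  ∂DFJ = FJ − DJ + DF,
  ∂AEJ = EJ − AJ + AE.
As a 21×14 matrix over Z this has rank 13, with invariant factors (1,1,1,1,1,1,1,1,1,1,1,1,1).

Now H_k = ker ∂_k / im ∂_{k+1}, so:

  H_0: rank C_0 − rank ∂_1 = 7 − 6 = 1, and the invariant factors of ∂_1 are all 1, so H_0 = Z.
  H_1: rank ker ∂_1 − rank ∂_2 = (21 − 6) − 13 = 2, and the invariant factors of ∂_2 are all 1, so H_1 = Z^2.
  H_2: rank ker ∂_2 − rank ∂_3 = (14 − 13) − 0 = 1, and there is no ∂_3, so H_2 = Z.

H_0 ≅ Z,  H_1 ≅ Z^2,  H_2 ≅ Z.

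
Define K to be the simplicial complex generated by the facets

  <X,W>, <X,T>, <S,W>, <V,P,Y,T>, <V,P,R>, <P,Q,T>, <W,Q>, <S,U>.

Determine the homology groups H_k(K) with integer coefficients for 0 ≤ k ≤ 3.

H_0 = Z,  H_1 = Z,  H_2 = 0,  H_3 = 0.

Order the vertices as P < Q < R < S < T < U < V < W < X < Y. Listing each simplex with vertices in this order, K has dimension 3 with simplices:

  0-simplices (10): P, Q, R, S, T, U, V, W, X, Y
  1-simplices (15): PQ, PR, PT, PV, PY, QT, QW, RV, SU, SW, TV, TX, TY, VY, WX
  2-simplices (6): PQT, PRV, PTV, PTY, PVY, TVY
  3-simplices (1): PTVY

Hence C_0 ≅ Z^10, C_1 ≅ Z^15, C_2 ≅ Z^6, C_3 ≅ Z^1.

Boundary ∂_1: C_1 → C_0 maps an edge to its endpoints' difference, ∂[p,q] = q − p.
This gives a 10×15 integer matrix of rank 9; reducing to Smith normal form yields diagonal entries (1,1,1,1,1,1,1,1,1).

The boundary map ∂_2: C_2 → C_1 acts by ∂[p,q,r] = [q,r] − [p,r] + [p,q]. For instance
  ∂PTV = TV − PV + PT,
  ∂PTY = TY − PY + PT.
This gives a 15×6 integer matrix of rank 5; reducing to Smith normal form yields diagonal entries (1,1,1,1,1).

Boundary ∂_3: C_3 → C_2 sends each 3-simplex σ to the alternating sum Σ_i (−1)^i (σ with its i-th vertex removed). For instance
  ∂PTVY = TVY − PVY + PTY − PTV.
As a 6×1 matrix over Z this has rank 1, with invariant factors (1).

From H_k ≅ ker(∂_k) / im(∂_{k+1}) we obtain:

  H_0: rank C_0 − rank ∂_1 = 10 − 9 = 1, and the invariant factors of ∂_1 are all 1, so H_0 ≅ Z.
  H_1: rank ker ∂_1 − rank ∂_2 = (15 − 9) − 5 = 1, and the invariant factors of ∂_2 are all 1, so H_1 ≅ Z.
  H_2: rank ker ∂_2 − rank ∂_3 = (6 − 5) − 1 = 0, and the invariant factors of ∂_3 are all 1, so H_2 ≅ 0.
  H_3: rank ker ∂_3 − rank ∂_4 = (1 − 1) − 0 = 0, and there is no ∂_4, so H_3 ≅ 0.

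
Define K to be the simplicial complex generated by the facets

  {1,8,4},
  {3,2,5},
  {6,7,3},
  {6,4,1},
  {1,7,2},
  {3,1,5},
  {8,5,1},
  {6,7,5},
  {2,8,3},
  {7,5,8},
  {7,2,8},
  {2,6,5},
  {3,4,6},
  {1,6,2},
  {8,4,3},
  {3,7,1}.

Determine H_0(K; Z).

H_0 = Z.

Take the total order 1 < 2 < 3 < 4 < 5 < 6 < 7 < 8 on the vertex set. Then K (dimension 2) consists of the simplices:

  0-simplices (8): [1], [2], [3], [4], [5], [6], [7], [8]
  1-simplices (24): (24 of them)
  2-simplices (16): [1,2,6], [1,2,7], [1,3,5], [1,3,7], [1,4,6], [1,4,8], [1,5,8], [2,3,5], [2,3,8], [2,5,6], [2,7,8], [3,4,6], [3,4,8], [3,6,7], [5,6,7], [5,7,8]

Hence C_0 ≅ Z^8, C_1 ≅ Z^24, C_2 ≅ Z^16.

The boundary map ∂_1: C_1 → C_0 maps an edge to its endpoints' difference, ∂[p,q] = q − p. For instance
  ∂[1,5] = [5] − [1].
This gives a 8×24 integer matrix of rank 7; reducing to Smith normal form yields diagonal entries (1,1,1,1,1,1,1).

Boundary ∂_2: C_2 → C_1 sends each 2-simplex [p,q,r] to [q,r] − [p,r] + [p,q]. For instance
  ∂[1,4,6] = [4,6] − [1,6] + [1,4],
  ∂[2,5,6] = [5,6] − [2,6] + [2,5].
The 24×16 boundary matrix has rank 15 and Smith normal form diag(1,1,1,1,1,1,1,1,1,1,1,1,1,1,1).

Reading off H_k = ker ∂_k / im ∂_{k+1}:

  H_0: rank C_0 − rank ∂_1 = 8 − 7 = 1, and the invariant factors of ∂_1 are all 1, so H_0 ≅ Z.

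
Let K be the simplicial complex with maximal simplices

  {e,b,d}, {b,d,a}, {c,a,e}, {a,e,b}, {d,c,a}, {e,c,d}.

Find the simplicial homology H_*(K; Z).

Order the vertices as a < b < c < d < e. Listing each simplex with vertices in this order, K has dimension 2 with simplices:

  0-simplices (5): a, b, c, d, e
  1-simplices (9): ab, ac, ad, ae, bd, be, cd, ce, de
  2-simplices (6): abd, abe, acd, ace, bde, cde

giving chain groups C_0 ≅ Z^5, C_1 ≅ Z^9, C_2 ≅ Z^6.

Boundary ∂_1: C_1 → C_0 sends each edge [p,q] (with p < q) to q − p. For instance
  ∂be = e − b.
The resulting 5×9 matrix has rank 4, and its Smith normal form has invariant factors (1,1,1,1).

Boundary ∂_2: C_2 → C_1 sends each 2-simplex [p,q,r] to [q,r] − [p,r] + [p,q]. For instance
  ∂abe = be − ae + ab,
  ∂bde = de − be + bd.
The resulting 9×6 matrix has rank 5, and its Smith normal form has invariant factors (1,1,1,1,1).

Computing H_k = (kernel of ∂_k) / (image of ∂_{k+1}):

  H_0: rank C_0 − rank ∂_1 = 5 − 4 = 1, and the invariant factors of ∂_1 are all 1, so H_0 = Z.
  H_1: rank ker ∂_1 − rank ∂_2 = (9 − 4) − 5 = 0, and the invariant factors of ∂_2 are all 1, so H_1 = 0.
  H_2: rank ker ∂_2 − rank ∂_3 = (6 − 5) − 0 = 1, and there is no ∂_3, so H_2 = Z.

As a check, the Euler characteristic is 5 − 9 + 6 = 2, which agrees with 1 − 0 + 1 = 2.
(K is a triangulation of the 2-sphere S^2.)

H_0 ≅ Z,  H_1 = 0,  H_2 ≅ Z.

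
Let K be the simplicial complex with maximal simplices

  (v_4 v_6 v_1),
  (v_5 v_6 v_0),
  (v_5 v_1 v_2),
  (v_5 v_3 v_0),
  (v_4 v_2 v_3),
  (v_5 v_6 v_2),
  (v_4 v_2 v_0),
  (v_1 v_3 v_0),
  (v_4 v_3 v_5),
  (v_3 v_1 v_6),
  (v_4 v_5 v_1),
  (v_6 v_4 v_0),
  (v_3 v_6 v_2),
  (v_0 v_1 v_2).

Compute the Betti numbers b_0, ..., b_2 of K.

b_0 = 1, b_1 = 2, b_2 = 1.

Fix the vertex order v_0 < v_1 < v_2 < v_3 < v_4 < v_5 < v_6 and write every simplex with vertices in increasing order. Then dim K = 2 and the simplices of K are:

  0-simplices (7): [v_0], [v_1], [v_2], [v_3], [v_4], [v_5], [v_6]
  1-simplices (21): (21 of them)
  2-simplices (14): (14 of them)

so the chain groups are C_0 ≅ Z^7, C_1 ≅ Z^21, C_2 ≅ Z^14.

∂_1: C_1 → C_0 sends each edge [p,q] (with p < q) to q − p.
This gives a 7×21 integer matrix of rank 6; reducing to Smith normal form yields diagonal entries (1,1,1,1,1,1).

The boundary map ∂_2: C_2 → C_1 acts by ∂[p,q,r] = [q,r] − [p,r] + [p,q]. For instance
  ∂[v_2,v_5,v_6] = [v_5,v_6] − [v_2,v_6] + [v_2,v_5],
  ∂[v_1,v_4,v_6] = [v_4,v_6] − [v_1,v_6] + [v_1,v_4].
This gives a 21×14 integer matrix of rank 13; reducing to Smith normal form yields diagonal entries (1,1,1,1,1,1,1,1,1,1,1,1,1).

Reading off H_k = ker ∂_k / im ∂_{k+1}:

  H_0: rank C_0 − rank ∂_1 = 7 − 6 = 1, and the invariant factors of ∂_1 are all 1, so H_0 = Z.
  H_1: rank ker ∂_1 − rank ∂_2 = (21 − 6) − 13 = 2, and the invariant factors of ∂_2 are all 1, so H_1 = Z^2.
  H_2: rank ker ∂_2 − rank ∂_3 = (14 − 13) − 0 = 1, and there is no ∂_3, so H_2 = Z.

(K is a triangulation of the torus T^2.)

Hence the Betti numbers are b_0 = 1, b_1 = 2, b_2 = 1.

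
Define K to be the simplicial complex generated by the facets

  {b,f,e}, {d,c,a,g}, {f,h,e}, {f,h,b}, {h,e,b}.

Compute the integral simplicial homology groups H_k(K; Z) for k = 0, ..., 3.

H_0 ≅ Z^2,  H_1 = 0,  H_2 ≅ Z,  H_3 = 0.

Take the total order a < b < c < d < e < f < g < h on the vertex set. Then K (dimension 3) consists of the simplices:

  0-simplices (8): a, b, c, d, e, f, g, h
  1-simplices (12): ac, ad, ag, be, bf, bh, cd, cg, dg, ef, eh, fh
  2-simplices (8): acd, acg, adg, bef, beh, bfh, cdg, efh
  3-simplices (1): acdg

so the chain groups are C_0 ≅ Z^8, C_1 ≅ Z^12, C_2 ≅ Z^8, C_3 ≅ Z^1.

∂_1: C_1 → C_0 maps an edge to its endpoints' difference, ∂[p,q] = q − p.
The resulting 8×12 matrix has rank 6, and its Smith normal form has invariant factors (1,1,1,1,1,1).

Boundary ∂_2: C_2 → C_1 maps a triangle to the signed sum of its edges. For instance
  ∂efh = fh − eh + ef,
  ∂bfh = fh − bh + bf.
The 12×8 boundary matrix has rank 6 and Smith normal form diag(1,1,1,1,1,1).

∂_3: C_3 → C_2 sends each 3-simplex σ to the alternating sum Σ_i (−1)^i (σ with its i-th vertex removed). For instance
  ∂acdg = cdg − adg + acg − acd.
This gives a 8×1 integer matrix of rank 1; reducing to Smith normal form yields diagonal entries (1).

Reading off H_k = ker ∂_k / im ∂_{k+1}:

  H_0: rank C_0 − rank ∂_1 = 8 − 6 = 2, and the invariant factors of ∂_1 are all 1, so H_0 = Z^2.
  H_1: rank ker ∂_1 − rank ∂_2 = (12 − 6) − 6 = 0, and the invariant factors of ∂_2 are all 1, so H_1 = 0.
  H_2: rank ker ∂_2 − rank ∂_3 = (8 − 6) − 1 = 1, and the invariant factors of ∂_3 are all 1, so H_2 = Z.
  H_3: rank ker ∂_3 − rank ∂_4 = (1 − 1) − 0 = 0, and there is no ∂_4, so H_3 = 0.

As a check, the Euler characteristic is 8 − 12 + 8 − 1 = 3, which agrees with 2 − 0 + 1 − 0 = 3.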